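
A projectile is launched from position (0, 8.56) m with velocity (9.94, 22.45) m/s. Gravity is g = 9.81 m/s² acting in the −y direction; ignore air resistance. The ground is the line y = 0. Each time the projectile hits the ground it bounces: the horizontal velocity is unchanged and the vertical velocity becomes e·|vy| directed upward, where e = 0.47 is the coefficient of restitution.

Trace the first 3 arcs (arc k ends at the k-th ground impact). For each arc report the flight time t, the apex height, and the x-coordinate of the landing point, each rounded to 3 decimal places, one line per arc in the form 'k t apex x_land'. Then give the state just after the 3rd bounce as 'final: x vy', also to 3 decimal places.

1 4.931 34.248 49.013
2 2.484 7.565 73.703
3 1.167 1.671 85.307
final: 85.307 2.691

Arc 1: start y=8.560, vy=22.450 → t=4.931, apex=34.248, x_land=49.013, impact vy=-25.922
  bounce: vy ← 0.47·25.922 = 12.183
Arc 2: start y=0.000, vy=12.183 → t=2.484, apex=7.565, x_land=73.703, impact vy=-12.183
  bounce: vy ← 0.47·12.183 = 5.726
Arc 3: start y=0.000, vy=5.726 → t=1.167, apex=1.671, x_land=85.307, impact vy=-5.726
  bounce: vy ← 0.47·5.726 = 2.691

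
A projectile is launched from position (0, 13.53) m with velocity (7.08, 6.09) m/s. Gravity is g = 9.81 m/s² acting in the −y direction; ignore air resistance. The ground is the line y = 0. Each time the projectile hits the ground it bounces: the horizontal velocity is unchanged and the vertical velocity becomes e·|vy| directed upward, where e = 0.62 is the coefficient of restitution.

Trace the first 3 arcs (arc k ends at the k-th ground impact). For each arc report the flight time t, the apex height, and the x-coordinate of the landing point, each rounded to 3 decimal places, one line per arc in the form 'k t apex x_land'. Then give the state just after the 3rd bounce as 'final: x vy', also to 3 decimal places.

Arc 1: start y=13.530, vy=6.090 → t=2.394, apex=15.420, x_land=16.949, impact vy=-17.394
  bounce: vy ← 0.62·17.394 = 10.784
Arc 2: start y=0.000, vy=10.784 → t=2.199, apex=5.928, x_land=32.515, impact vy=-10.784
  bounce: vy ← 0.62·10.784 = 6.686
Arc 3: start y=0.000, vy=6.686 → t=1.363, apex=2.279, x_land=42.166, impact vy=-6.686
  bounce: vy ← 0.62·6.686 = 4.145

1 2.394 15.420 16.949
2 2.199 5.928 32.515
3 1.363 2.279 42.166
final: 42.166 4.145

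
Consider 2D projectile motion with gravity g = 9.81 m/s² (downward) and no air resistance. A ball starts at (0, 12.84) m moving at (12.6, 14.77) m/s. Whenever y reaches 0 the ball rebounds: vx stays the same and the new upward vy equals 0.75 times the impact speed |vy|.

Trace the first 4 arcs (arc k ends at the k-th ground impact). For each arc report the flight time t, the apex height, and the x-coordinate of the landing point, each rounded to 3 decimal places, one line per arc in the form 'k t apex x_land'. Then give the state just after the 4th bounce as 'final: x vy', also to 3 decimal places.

Arc 1: start y=12.840, vy=14.770 → t=3.716, apex=23.959, x_land=46.818, impact vy=-21.681
  bounce: vy ← 0.75·21.681 = 16.261
Arc 2: start y=0.000, vy=16.261 → t=3.315, apex=13.477, x_land=88.589, impact vy=-16.261
  bounce: vy ← 0.75·16.261 = 12.196
Arc 3: start y=0.000, vy=12.196 → t=2.486, apex=7.581, x_land=119.917, impact vy=-12.196
  bounce: vy ← 0.75·12.196 = 9.147
Arc 4: start y=0.000, vy=9.147 → t=1.865, apex=4.264, x_land=143.414, impact vy=-9.147
  bounce: vy ← 0.75·9.147 = 6.860

1 3.716 23.959 46.818
2 3.315 13.477 88.589
3 2.486 7.581 119.917
4 1.865 4.264 143.414
final: 143.414 6.860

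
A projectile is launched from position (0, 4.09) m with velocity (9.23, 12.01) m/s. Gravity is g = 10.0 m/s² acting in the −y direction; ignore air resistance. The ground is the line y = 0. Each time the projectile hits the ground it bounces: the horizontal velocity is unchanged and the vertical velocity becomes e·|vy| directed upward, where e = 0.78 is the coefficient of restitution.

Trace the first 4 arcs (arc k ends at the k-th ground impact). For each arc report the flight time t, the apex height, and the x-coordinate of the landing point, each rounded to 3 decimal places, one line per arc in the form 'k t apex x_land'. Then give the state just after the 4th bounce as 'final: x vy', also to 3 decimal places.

1 2.704 11.302 24.962
2 2.345 6.876 46.610
3 1.829 4.183 63.496
4 1.427 2.545 76.666
final: 76.666 5.565

Arc 1: start y=4.090, vy=12.010 → t=2.704, apex=11.302, x_land=24.962, impact vy=-15.035
  bounce: vy ← 0.78·15.035 = 11.727
Arc 2: start y=0.000, vy=11.727 → t=2.345, apex=6.876, x_land=46.610, impact vy=-11.727
  bounce: vy ← 0.78·11.727 = 9.147
Arc 3: start y=0.000, vy=9.147 → t=1.829, apex=4.183, x_land=63.496, impact vy=-9.147
  bounce: vy ← 0.78·9.147 = 7.135
Arc 4: start y=0.000, vy=7.135 → t=1.427, apex=2.545, x_land=76.666, impact vy=-7.135
  bounce: vy ← 0.78·7.135 = 5.565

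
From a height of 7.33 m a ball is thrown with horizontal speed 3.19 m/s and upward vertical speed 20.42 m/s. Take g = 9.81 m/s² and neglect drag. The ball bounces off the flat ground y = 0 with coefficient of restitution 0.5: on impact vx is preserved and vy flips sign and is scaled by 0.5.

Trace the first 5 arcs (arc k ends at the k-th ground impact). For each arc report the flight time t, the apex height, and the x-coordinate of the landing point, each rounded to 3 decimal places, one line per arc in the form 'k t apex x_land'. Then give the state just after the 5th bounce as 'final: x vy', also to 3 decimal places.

1 4.496 28.583 14.341
2 2.414 7.146 22.041
3 1.207 1.786 25.892
4 0.603 0.447 27.817
5 0.302 0.112 28.779
final: 28.779 0.740

Arc 1: start y=7.330, vy=20.420 → t=4.496, apex=28.583, x_land=14.341, impact vy=-23.681
  bounce: vy ← 0.5·23.681 = 11.841
Arc 2: start y=0.000, vy=11.841 → t=2.414, apex=7.146, x_land=22.041, impact vy=-11.841
  bounce: vy ← 0.5·11.841 = 5.920
Arc 3: start y=0.000, vy=5.920 → t=1.207, apex=1.786, x_land=25.892, impact vy=-5.920
  bounce: vy ← 0.5·5.920 = 2.960
Arc 4: start y=0.000, vy=2.960 → t=0.603, apex=0.447, x_land=27.817, impact vy=-2.960
  bounce: vy ← 0.5·2.960 = 1.480
Arc 5: start y=0.000, vy=1.480 → t=0.302, apex=0.112, x_land=28.779, impact vy=-1.480
  bounce: vy ← 0.5·1.480 = 0.740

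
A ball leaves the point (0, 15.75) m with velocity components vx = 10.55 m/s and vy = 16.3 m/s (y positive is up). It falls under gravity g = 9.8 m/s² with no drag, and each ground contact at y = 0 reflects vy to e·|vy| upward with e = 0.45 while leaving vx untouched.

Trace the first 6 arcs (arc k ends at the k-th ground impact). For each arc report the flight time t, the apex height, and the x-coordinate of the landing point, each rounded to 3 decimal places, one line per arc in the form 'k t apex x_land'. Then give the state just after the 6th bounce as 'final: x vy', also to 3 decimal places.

1 4.109 29.306 43.348
2 2.201 5.934 66.569
3 0.990 1.202 77.018
4 0.446 0.243 81.720
5 0.201 0.049 83.836
6 0.090 0.010 84.788
final: 84.788 0.199

Arc 1: start y=15.750, vy=16.300 → t=4.109, apex=29.306, x_land=43.348, impact vy=-23.966
  bounce: vy ← 0.45·23.966 = 10.785
Arc 2: start y=0.000, vy=10.785 → t=2.201, apex=5.934, x_land=66.569, impact vy=-10.785
  bounce: vy ← 0.45·10.785 = 4.853
Arc 3: start y=0.000, vy=4.853 → t=0.990, apex=1.202, x_land=77.018, impact vy=-4.853
  bounce: vy ← 0.45·4.853 = 2.184
Arc 4: start y=0.000, vy=2.184 → t=0.446, apex=0.243, x_land=81.720, impact vy=-2.184
  bounce: vy ← 0.45·2.184 = 0.983
Arc 5: start y=0.000, vy=0.983 → t=0.201, apex=0.049, x_land=83.836, impact vy=-0.983
  bounce: vy ← 0.45·0.983 = 0.442
Arc 6: start y=0.000, vy=0.442 → t=0.090, apex=0.010, x_land=84.788, impact vy=-0.442
  bounce: vy ← 0.45·0.442 = 0.199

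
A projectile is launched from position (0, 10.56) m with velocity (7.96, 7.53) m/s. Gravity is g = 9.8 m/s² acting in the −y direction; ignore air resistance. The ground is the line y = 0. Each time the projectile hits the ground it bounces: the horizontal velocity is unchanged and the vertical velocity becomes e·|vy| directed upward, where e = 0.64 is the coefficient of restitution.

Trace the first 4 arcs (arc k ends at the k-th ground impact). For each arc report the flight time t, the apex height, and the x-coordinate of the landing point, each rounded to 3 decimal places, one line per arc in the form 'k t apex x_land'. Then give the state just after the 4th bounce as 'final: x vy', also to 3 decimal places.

1 2.425 13.453 19.306
2 2.121 5.510 36.188
3 1.357 2.257 46.993
4 0.869 0.924 53.908
final: 53.908 2.724

Arc 1: start y=10.560, vy=7.530 → t=2.425, apex=13.453, x_land=19.306, impact vy=-16.238
  bounce: vy ← 0.64·16.238 = 10.392
Arc 2: start y=0.000, vy=10.392 → t=2.121, apex=5.510, x_land=36.188, impact vy=-10.392
  bounce: vy ← 0.64·10.392 = 6.651
Arc 3: start y=0.000, vy=6.651 → t=1.357, apex=2.257, x_land=46.993, impact vy=-6.651
  bounce: vy ← 0.64·6.651 = 4.257
Arc 4: start y=0.000, vy=4.257 → t=0.869, apex=0.924, x_land=53.908, impact vy=-4.257
  bounce: vy ← 0.64·4.257 = 2.724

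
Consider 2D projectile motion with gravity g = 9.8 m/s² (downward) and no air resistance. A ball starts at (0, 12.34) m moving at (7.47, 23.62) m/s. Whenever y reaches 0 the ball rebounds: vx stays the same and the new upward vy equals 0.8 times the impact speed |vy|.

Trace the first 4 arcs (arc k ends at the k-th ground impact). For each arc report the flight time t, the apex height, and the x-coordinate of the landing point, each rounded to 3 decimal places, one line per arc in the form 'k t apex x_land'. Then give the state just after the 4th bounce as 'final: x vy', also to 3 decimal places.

Arc 1: start y=12.340, vy=23.620 → t=5.296, apex=40.805, x_land=39.561, impact vy=-28.280
  bounce: vy ← 0.8·28.280 = 22.624
Arc 2: start y=0.000, vy=22.624 → t=4.617, apex=26.115, x_land=74.051, impact vy=-22.624
  bounce: vy ← 0.8·22.624 = 18.099
Arc 3: start y=0.000, vy=18.099 → t=3.694, apex=16.714, x_land=101.643, impact vy=-18.099
  bounce: vy ← 0.8·18.099 = 14.479
Arc 4: start y=0.000, vy=14.479 → t=2.955, apex=10.697, x_land=123.717, impact vy=-14.479
  bounce: vy ← 0.8·14.479 = 11.584

1 5.296 40.805 39.561
2 4.617 26.115 74.051
3 3.694 16.714 101.643
4 2.955 10.697 123.717
final: 123.717 11.584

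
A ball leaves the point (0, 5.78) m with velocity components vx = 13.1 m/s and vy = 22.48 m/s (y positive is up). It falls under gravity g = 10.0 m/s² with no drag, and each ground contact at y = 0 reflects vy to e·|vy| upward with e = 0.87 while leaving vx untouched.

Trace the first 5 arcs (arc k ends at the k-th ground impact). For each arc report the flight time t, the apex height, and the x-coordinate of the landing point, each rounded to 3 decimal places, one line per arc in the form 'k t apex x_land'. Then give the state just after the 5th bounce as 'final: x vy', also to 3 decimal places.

Arc 1: start y=5.780, vy=22.480 → t=4.740, apex=31.048, x_land=62.093, impact vy=-24.919
  bounce: vy ← 0.87·24.919 = 21.679
Arc 2: start y=0.000, vy=21.679 → t=4.336, apex=23.500, x_land=118.893, impact vy=-21.679
  bounce: vy ← 0.87·21.679 = 18.861
Arc 3: start y=0.000, vy=18.861 → t=3.772, apex=17.787, x_land=168.309, impact vy=-18.861
  bounce: vy ← 0.87·18.861 = 16.409
Arc 4: start y=0.000, vy=16.409 → t=3.282, apex=13.463, x_land=211.301, impact vy=-16.409
  bounce: vy ← 0.87·16.409 = 14.276
Arc 5: start y=0.000, vy=14.276 → t=2.855, apex=10.190, x_land=248.704, impact vy=-14.276
  bounce: vy ← 0.87·14.276 = 12.420

1 4.740 31.048 62.093
2 4.336 23.500 118.893
3 3.772 17.787 168.309
4 3.282 13.463 211.301
5 2.855 10.190 248.704
final: 248.704 12.420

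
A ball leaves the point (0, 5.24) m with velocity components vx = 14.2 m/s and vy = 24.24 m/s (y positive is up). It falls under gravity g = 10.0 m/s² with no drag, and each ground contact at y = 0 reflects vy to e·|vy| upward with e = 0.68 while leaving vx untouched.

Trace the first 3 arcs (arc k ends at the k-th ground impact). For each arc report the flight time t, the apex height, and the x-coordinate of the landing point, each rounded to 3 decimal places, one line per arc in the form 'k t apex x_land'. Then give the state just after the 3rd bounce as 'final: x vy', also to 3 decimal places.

Arc 1: start y=5.240, vy=24.240 → t=5.055, apex=34.619, x_land=71.785, impact vy=-26.313
  bounce: vy ← 0.68·26.313 = 17.893
Arc 2: start y=0.000, vy=17.893 → t=3.579, apex=16.008, x_land=122.601, impact vy=-17.893
  bounce: vy ← 0.68·17.893 = 12.167
Arc 3: start y=0.000, vy=12.167 → t=2.433, apex=7.402, x_land=157.156, impact vy=-12.167
  bounce: vy ← 0.68·12.167 = 8.274

1 5.055 34.619 71.785
2 3.579 16.008 122.601
3 2.433 7.402 157.156
final: 157.156 8.274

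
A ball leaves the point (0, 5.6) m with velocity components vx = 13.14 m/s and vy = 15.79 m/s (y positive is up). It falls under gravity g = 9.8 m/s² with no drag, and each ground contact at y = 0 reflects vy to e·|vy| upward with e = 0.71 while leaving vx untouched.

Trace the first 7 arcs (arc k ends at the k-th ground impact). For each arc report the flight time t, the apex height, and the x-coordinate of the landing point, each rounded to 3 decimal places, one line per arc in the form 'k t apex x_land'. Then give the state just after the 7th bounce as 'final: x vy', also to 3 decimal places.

Arc 1: start y=5.600, vy=15.790 → t=3.545, apex=18.321, x_land=46.579, impact vy=-18.950
  bounce: vy ← 0.71·18.950 = 13.454
Arc 2: start y=0.000, vy=13.454 → t=2.746, apex=9.235, x_land=82.658, impact vy=-13.454
  bounce: vy ← 0.71·13.454 = 9.552
Arc 3: start y=0.000, vy=9.552 → t=1.949, apex=4.656, x_land=108.275, impact vy=-9.552
  bounce: vy ← 0.71·9.552 = 6.782
Arc 4: start y=0.000, vy=6.782 → t=1.384, apex=2.347, x_land=126.462, impact vy=-6.782
  bounce: vy ← 0.71·6.782 = 4.815
Arc 5: start y=0.000, vy=4.815 → t=0.983, apex=1.183, x_land=139.375, impact vy=-4.815
  bounce: vy ← 0.71·4.815 = 3.419
Arc 6: start y=0.000, vy=3.419 → t=0.698, apex=0.596, x_land=148.543, impact vy=-3.419
  bounce: vy ← 0.71·3.419 = 2.427
Arc 7: start y=0.000, vy=2.427 → t=0.495, apex=0.301, x_land=155.053, impact vy=-2.427
  bounce: vy ← 0.71·2.427 = 1.723

1 3.545 18.321 46.579
2 2.746 9.235 82.658
3 1.949 4.656 108.275
4 1.384 2.347 126.462
5 0.983 1.183 139.375
6 0.698 0.596 148.543
7 0.495 0.301 155.053
final: 155.053 1.723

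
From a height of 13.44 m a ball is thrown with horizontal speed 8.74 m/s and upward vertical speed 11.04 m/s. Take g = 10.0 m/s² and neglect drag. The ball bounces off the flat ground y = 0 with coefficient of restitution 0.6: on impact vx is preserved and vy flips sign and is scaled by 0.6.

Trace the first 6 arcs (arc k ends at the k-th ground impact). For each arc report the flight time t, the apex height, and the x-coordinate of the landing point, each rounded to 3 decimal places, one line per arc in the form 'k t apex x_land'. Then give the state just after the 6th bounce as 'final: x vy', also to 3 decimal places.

1 3.081 19.534 26.924
2 2.372 7.032 47.654
3 1.423 2.532 60.093
4 0.854 0.911 67.555
5 0.512 0.328 72.033
6 0.307 0.118 74.720
final: 74.720 0.922

Arc 1: start y=13.440, vy=11.040 → t=3.081, apex=19.534, x_land=26.924, impact vy=-19.766
  bounce: vy ← 0.6·19.766 = 11.859
Arc 2: start y=0.000, vy=11.859 → t=2.372, apex=7.032, x_land=47.654, impact vy=-11.859
  bounce: vy ← 0.6·11.859 = 7.116
Arc 3: start y=0.000, vy=7.116 → t=1.423, apex=2.532, x_land=60.093, impact vy=-7.116
  bounce: vy ← 0.6·7.116 = 4.269
Arc 4: start y=0.000, vy=4.269 → t=0.854, apex=0.911, x_land=67.555, impact vy=-4.269
  bounce: vy ← 0.6·4.269 = 2.562
Arc 5: start y=0.000, vy=2.562 → t=0.512, apex=0.328, x_land=72.033, impact vy=-2.562
  bounce: vy ← 0.6·2.562 = 1.537
Arc 6: start y=0.000, vy=1.537 → t=0.307, apex=0.118, x_land=74.720, impact vy=-1.537
  bounce: vy ← 0.6·1.537 = 0.922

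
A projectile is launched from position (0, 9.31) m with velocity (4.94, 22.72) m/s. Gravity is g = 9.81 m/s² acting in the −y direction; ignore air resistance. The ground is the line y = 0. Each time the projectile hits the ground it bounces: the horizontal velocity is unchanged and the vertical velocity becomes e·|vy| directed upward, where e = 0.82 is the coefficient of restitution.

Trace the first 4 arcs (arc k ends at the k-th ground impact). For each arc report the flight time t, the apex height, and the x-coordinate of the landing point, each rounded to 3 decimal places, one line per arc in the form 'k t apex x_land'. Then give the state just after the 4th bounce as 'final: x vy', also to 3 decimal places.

1 5.011 35.620 24.753
2 4.419 23.951 46.586
3 3.624 16.104 64.488
4 2.972 10.829 79.168
final: 79.168 11.952

Arc 1: start y=9.310, vy=22.720 → t=5.011, apex=35.620, x_land=24.753, impact vy=-26.436
  bounce: vy ← 0.82·26.436 = 21.677
Arc 2: start y=0.000, vy=21.677 → t=4.419, apex=23.951, x_land=46.586, impact vy=-21.677
  bounce: vy ← 0.82·21.677 = 17.776
Arc 3: start y=0.000, vy=17.776 → t=3.624, apex=16.104, x_land=64.488, impact vy=-17.776
  bounce: vy ← 0.82·17.776 = 14.576
Arc 4: start y=0.000, vy=14.576 → t=2.972, apex=10.829, x_land=79.168, impact vy=-14.576
  bounce: vy ← 0.82·14.576 = 11.952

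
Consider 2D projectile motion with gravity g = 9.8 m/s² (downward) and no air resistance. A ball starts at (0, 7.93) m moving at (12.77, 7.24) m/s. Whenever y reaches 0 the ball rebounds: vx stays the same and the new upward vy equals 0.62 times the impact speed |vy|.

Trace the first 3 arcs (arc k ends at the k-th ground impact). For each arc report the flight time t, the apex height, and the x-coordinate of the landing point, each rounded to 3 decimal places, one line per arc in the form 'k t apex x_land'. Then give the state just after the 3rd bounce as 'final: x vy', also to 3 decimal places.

Arc 1: start y=7.930, vy=7.240 → t=2.210, apex=10.604, x_land=28.220, impact vy=-14.417
  bounce: vy ← 0.62·14.417 = 8.938
Arc 2: start y=0.000, vy=8.938 → t=1.824, apex=4.076, x_land=51.515, impact vy=-8.938
  bounce: vy ← 0.62·8.938 = 5.542
Arc 3: start y=0.000, vy=5.542 → t=1.131, apex=1.567, x_land=65.958, impact vy=-5.542
  bounce: vy ← 0.62·5.542 = 3.436

1 2.210 10.604 28.220
2 1.824 4.076 51.515
3 1.131 1.567 65.958
final: 65.958 3.436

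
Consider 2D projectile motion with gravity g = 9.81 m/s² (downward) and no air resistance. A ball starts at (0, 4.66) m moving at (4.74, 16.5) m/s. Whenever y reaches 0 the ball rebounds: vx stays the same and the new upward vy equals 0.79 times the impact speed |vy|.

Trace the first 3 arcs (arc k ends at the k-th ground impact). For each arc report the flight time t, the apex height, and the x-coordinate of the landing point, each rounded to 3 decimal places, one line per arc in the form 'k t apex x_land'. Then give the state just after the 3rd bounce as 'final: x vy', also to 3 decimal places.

Arc 1: start y=4.660, vy=16.500 → t=3.626, apex=18.536, x_land=17.187, impact vy=-19.070
  bounce: vy ← 0.79·19.070 = 15.066
Arc 2: start y=0.000, vy=15.066 → t=3.071, apex=11.568, x_land=31.746, impact vy=-15.066
  bounce: vy ← 0.79·15.066 = 11.902
Arc 3: start y=0.000, vy=11.902 → t=2.426, apex=7.220, x_land=43.247, impact vy=-11.902
  bounce: vy ← 0.79·11.902 = 9.402

1 3.626 18.536 17.187
2 3.071 11.568 31.746
3 2.426 7.220 43.247
final: 43.247 9.402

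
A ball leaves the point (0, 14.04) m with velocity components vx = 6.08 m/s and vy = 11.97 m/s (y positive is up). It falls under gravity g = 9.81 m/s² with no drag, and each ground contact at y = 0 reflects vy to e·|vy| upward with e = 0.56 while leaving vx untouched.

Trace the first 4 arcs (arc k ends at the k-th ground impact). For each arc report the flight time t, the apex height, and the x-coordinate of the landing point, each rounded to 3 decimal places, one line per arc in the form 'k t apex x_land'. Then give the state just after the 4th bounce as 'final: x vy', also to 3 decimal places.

Arc 1: start y=14.040, vy=11.970 → t=3.306, apex=21.343, x_land=20.101, impact vy=-20.463
  bounce: vy ← 0.56·20.463 = 11.459
Arc 2: start y=0.000, vy=11.459 → t=2.336, apex=6.693, x_land=34.306, impact vy=-11.459
  bounce: vy ← 0.56·11.459 = 6.417
Arc 3: start y=0.000, vy=6.417 → t=1.308, apex=2.099, x_land=42.260, impact vy=-6.417
  bounce: vy ← 0.56·6.417 = 3.594
Arc 4: start y=0.000, vy=3.594 → t=0.733, apex=0.658, x_land=46.715, impact vy=-3.594
  bounce: vy ← 0.56·3.594 = 2.012

1 3.306 21.343 20.101
2 2.336 6.693 34.306
3 1.308 2.099 42.260
4 0.733 0.658 46.715
final: 46.715 2.012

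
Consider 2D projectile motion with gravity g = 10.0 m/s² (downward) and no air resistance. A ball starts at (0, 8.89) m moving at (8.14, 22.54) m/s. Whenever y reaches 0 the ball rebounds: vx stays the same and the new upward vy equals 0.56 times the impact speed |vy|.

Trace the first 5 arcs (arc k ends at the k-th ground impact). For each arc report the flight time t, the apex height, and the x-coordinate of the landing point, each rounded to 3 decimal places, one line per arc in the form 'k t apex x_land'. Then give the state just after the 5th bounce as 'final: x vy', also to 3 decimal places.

Arc 1: start y=8.890, vy=22.540 → t=4.873, apex=34.293, x_land=39.665, impact vy=-26.189
  bounce: vy ← 0.56·26.189 = 14.666
Arc 2: start y=0.000, vy=14.666 → t=2.933, apex=10.754, x_land=63.541, impact vy=-14.666
  bounce: vy ← 0.56·14.666 = 8.213
Arc 3: start y=0.000, vy=8.213 → t=1.643, apex=3.373, x_land=76.911, impact vy=-8.213
  bounce: vy ← 0.56·8.213 = 4.599
Arc 4: start y=0.000, vy=4.599 → t=0.920, apex=1.058, x_land=84.399, impact vy=-4.599
  bounce: vy ← 0.56·4.599 = 2.576
Arc 5: start y=0.000, vy=2.576 → t=0.515, apex=0.332, x_land=88.592, impact vy=-2.576
  bounce: vy ← 0.56·2.576 = 1.442

1 4.873 34.293 39.665
2 2.933 10.754 63.541
3 1.643 3.373 76.911
4 0.920 1.058 84.399
5 0.515 0.332 88.592
final: 88.592 1.442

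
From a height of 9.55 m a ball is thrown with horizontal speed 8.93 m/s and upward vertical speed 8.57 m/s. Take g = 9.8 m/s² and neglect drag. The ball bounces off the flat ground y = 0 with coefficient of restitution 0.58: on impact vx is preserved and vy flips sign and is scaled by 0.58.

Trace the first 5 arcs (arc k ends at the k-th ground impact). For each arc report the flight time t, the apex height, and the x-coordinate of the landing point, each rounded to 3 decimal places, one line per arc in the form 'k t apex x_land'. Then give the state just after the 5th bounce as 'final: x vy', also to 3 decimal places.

1 2.522 13.297 22.520
2 1.911 4.473 39.584
3 1.108 1.505 49.482
4 0.643 0.506 55.222
5 0.373 0.170 58.552
final: 58.552 1.060

Arc 1: start y=9.550, vy=8.570 → t=2.522, apex=13.297, x_land=22.520, impact vy=-16.144
  bounce: vy ← 0.58·16.144 = 9.363
Arc 2: start y=0.000, vy=9.363 → t=1.911, apex=4.473, x_land=39.584, impact vy=-9.363
  bounce: vy ← 0.58·9.363 = 5.431
Arc 3: start y=0.000, vy=5.431 → t=1.108, apex=1.505, x_land=49.482, impact vy=-5.431
  bounce: vy ← 0.58·5.431 = 3.150
Arc 4: start y=0.000, vy=3.150 → t=0.643, apex=0.506, x_land=55.222, impact vy=-3.150
  bounce: vy ← 0.58·3.150 = 1.827
Arc 5: start y=0.000, vy=1.827 → t=0.373, apex=0.170, x_land=58.552, impact vy=-1.827
  bounce: vy ← 0.58·1.827 = 1.060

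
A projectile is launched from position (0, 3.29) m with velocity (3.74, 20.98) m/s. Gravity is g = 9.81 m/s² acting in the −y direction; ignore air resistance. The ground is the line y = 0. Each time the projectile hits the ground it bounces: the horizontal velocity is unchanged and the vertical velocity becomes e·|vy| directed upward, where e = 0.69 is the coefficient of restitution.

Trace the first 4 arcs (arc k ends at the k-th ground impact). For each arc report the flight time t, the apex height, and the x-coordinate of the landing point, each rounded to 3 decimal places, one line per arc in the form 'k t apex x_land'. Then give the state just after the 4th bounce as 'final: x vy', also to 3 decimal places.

1 4.429 25.724 16.563
2 3.160 12.247 28.383
3 2.181 5.831 36.539
4 1.505 2.776 42.166
final: 42.166 5.092

Arc 1: start y=3.290, vy=20.980 → t=4.429, apex=25.724, x_land=16.563, impact vy=-22.466
  bounce: vy ← 0.69·22.466 = 15.501
Arc 2: start y=0.000, vy=15.501 → t=3.160, apex=12.247, x_land=28.383, impact vy=-15.501
  bounce: vy ← 0.69·15.501 = 10.696
Arc 3: start y=0.000, vy=10.696 → t=2.181, apex=5.831, x_land=36.539, impact vy=-10.696
  bounce: vy ← 0.69·10.696 = 7.380
Arc 4: start y=0.000, vy=7.380 → t=1.505, apex=2.776, x_land=42.166, impact vy=-7.380
  bounce: vy ← 0.69·7.380 = 5.092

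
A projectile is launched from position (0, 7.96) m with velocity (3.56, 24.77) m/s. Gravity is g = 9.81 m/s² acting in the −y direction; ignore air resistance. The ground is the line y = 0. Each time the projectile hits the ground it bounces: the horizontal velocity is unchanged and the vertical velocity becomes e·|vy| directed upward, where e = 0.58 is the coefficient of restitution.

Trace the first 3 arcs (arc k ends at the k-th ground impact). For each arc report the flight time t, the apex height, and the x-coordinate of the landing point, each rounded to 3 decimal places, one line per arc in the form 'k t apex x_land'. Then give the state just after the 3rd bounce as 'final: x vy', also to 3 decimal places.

1 5.353 39.232 19.057
2 3.281 13.198 30.736
3 1.903 4.440 37.510
final: 37.510 5.413

Arc 1: start y=7.960, vy=24.770 → t=5.353, apex=39.232, x_land=19.057, impact vy=-27.744
  bounce: vy ← 0.58·27.744 = 16.092
Arc 2: start y=0.000, vy=16.092 → t=3.281, apex=13.198, x_land=30.736, impact vy=-16.092
  bounce: vy ← 0.58·16.092 = 9.333
Arc 3: start y=0.000, vy=9.333 → t=1.903, apex=4.440, x_land=37.510, impact vy=-9.333
  bounce: vy ← 0.58·9.333 = 5.413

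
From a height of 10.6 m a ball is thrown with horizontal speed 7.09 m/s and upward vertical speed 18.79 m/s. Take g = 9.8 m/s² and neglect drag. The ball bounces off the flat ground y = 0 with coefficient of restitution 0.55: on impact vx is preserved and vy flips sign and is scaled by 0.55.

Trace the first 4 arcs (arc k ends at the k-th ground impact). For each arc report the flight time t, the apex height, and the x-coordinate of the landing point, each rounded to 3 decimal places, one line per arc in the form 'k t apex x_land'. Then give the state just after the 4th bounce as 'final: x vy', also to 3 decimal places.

Arc 1: start y=10.600, vy=18.790 → t=4.334, apex=28.613, x_land=30.727, impact vy=-23.682
  bounce: vy ← 0.55·23.682 = 13.025
Arc 2: start y=0.000, vy=13.025 → t=2.658, apex=8.656, x_land=49.573, impact vy=-13.025
  bounce: vy ← 0.55·13.025 = 7.164
Arc 3: start y=0.000, vy=7.164 → t=1.462, apex=2.618, x_land=59.939, impact vy=-7.164
  bounce: vy ← 0.55·7.164 = 3.940
Arc 4: start y=0.000, vy=3.940 → t=0.804, apex=0.792, x_land=65.640, impact vy=-3.940
  bounce: vy ← 0.55·3.940 = 2.167

1 4.334 28.613 30.727
2 2.658 8.656 49.573
3 1.462 2.618 59.939
4 0.804 0.792 65.640
final: 65.640 2.167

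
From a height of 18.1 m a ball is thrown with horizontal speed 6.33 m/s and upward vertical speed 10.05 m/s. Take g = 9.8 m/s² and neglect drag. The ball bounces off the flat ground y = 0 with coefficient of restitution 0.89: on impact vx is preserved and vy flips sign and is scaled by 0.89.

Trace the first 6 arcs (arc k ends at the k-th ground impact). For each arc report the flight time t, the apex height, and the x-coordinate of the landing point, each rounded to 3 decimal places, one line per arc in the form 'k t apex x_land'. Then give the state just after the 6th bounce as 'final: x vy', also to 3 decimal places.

1 3.204 23.253 20.281
2 3.878 18.419 44.826
3 3.451 14.590 66.671
4 3.071 11.556 86.114
5 2.734 9.154 103.417
6 2.433 7.251 118.818
final: 118.818 10.610

Arc 1: start y=18.100, vy=10.050 → t=3.204, apex=23.253, x_land=20.281, impact vy=-21.349
  bounce: vy ← 0.89·21.349 = 19.000
Arc 2: start y=0.000, vy=19.000 → t=3.878, apex=18.419, x_land=44.826, impact vy=-19.000
  bounce: vy ← 0.89·19.000 = 16.910
Arc 3: start y=0.000, vy=16.910 → t=3.451, apex=14.590, x_land=66.671, impact vy=-16.910
  bounce: vy ← 0.89·16.910 = 15.050
Arc 4: start y=0.000, vy=15.050 → t=3.071, apex=11.556, x_land=86.114, impact vy=-15.050
  bounce: vy ← 0.89·15.050 = 13.395
Arc 5: start y=0.000, vy=13.395 → t=2.734, apex=9.154, x_land=103.417, impact vy=-13.395
  bounce: vy ← 0.89·13.395 = 11.921
Arc 6: start y=0.000, vy=11.921 → t=2.433, apex=7.251, x_land=118.818, impact vy=-11.921
  bounce: vy ← 0.89·11.921 = 10.610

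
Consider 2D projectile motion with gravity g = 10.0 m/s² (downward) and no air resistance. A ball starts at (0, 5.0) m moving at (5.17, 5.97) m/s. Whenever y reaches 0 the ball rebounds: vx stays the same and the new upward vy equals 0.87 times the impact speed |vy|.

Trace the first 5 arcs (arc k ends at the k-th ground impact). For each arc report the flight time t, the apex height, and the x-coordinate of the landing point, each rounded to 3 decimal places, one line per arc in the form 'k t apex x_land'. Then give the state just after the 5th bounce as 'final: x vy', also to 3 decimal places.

Arc 1: start y=5.000, vy=5.970 → t=1.762, apex=6.782, x_land=9.108, impact vy=-11.646
  bounce: vy ← 0.87·11.646 = 10.132
Arc 2: start y=0.000, vy=10.132 → t=2.026, apex=5.133, x_land=19.585, impact vy=-10.132
  bounce: vy ← 0.87·10.132 = 8.815
Arc 3: start y=0.000, vy=8.815 → t=1.763, apex=3.885, x_land=28.700, impact vy=-8.815
  bounce: vy ← 0.87·8.815 = 7.669
Arc 4: start y=0.000, vy=7.669 → t=1.534, apex=2.941, x_land=36.630, impact vy=-7.669
  bounce: vy ← 0.87·7.669 = 6.672
Arc 5: start y=0.000, vy=6.672 → t=1.334, apex=2.226, x_land=43.529, impact vy=-6.672
  bounce: vy ← 0.87·6.672 = 5.805

1 1.762 6.782 9.108
2 2.026 5.133 19.585
3 1.763 3.885 28.700
4 1.534 2.941 36.630
5 1.334 2.226 43.529
final: 43.529 5.805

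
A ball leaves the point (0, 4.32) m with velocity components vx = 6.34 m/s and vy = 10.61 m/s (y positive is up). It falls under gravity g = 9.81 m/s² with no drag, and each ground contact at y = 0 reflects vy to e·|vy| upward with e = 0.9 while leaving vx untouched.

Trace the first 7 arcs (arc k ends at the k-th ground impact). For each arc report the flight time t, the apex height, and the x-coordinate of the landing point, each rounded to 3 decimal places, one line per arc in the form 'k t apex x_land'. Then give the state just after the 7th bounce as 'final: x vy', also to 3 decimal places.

1 2.514 10.058 15.936
2 2.578 8.147 32.277
3 2.320 6.599 46.984
4 2.088 5.345 60.221
5 1.879 4.329 72.134
6 1.691 3.507 82.855
7 1.522 2.841 92.505
final: 92.505 6.719

Arc 1: start y=4.320, vy=10.610 → t=2.514, apex=10.058, x_land=15.936, impact vy=-14.047
  bounce: vy ← 0.9·14.047 = 12.643
Arc 2: start y=0.000, vy=12.643 → t=2.578, apex=8.147, x_land=32.277, impact vy=-12.643
  bounce: vy ← 0.9·12.643 = 11.378
Arc 3: start y=0.000, vy=11.378 → t=2.320, apex=6.599, x_land=46.984, impact vy=-11.378
  bounce: vy ← 0.9·11.378 = 10.241
Arc 4: start y=0.000, vy=10.241 → t=2.088, apex=5.345, x_land=60.221, impact vy=-10.241
  bounce: vy ← 0.9·10.241 = 9.217
Arc 5: start y=0.000, vy=9.217 → t=1.879, apex=4.329, x_land=72.134, impact vy=-9.217
  bounce: vy ← 0.9·9.217 = 8.295
Arc 6: start y=0.000, vy=8.295 → t=1.691, apex=3.507, x_land=82.855, impact vy=-8.295
  bounce: vy ← 0.9·8.295 = 7.465
Arc 7: start y=0.000, vy=7.465 → t=1.522, apex=2.841, x_land=92.505, impact vy=-7.465
  bounce: vy ← 0.9·7.465 = 6.719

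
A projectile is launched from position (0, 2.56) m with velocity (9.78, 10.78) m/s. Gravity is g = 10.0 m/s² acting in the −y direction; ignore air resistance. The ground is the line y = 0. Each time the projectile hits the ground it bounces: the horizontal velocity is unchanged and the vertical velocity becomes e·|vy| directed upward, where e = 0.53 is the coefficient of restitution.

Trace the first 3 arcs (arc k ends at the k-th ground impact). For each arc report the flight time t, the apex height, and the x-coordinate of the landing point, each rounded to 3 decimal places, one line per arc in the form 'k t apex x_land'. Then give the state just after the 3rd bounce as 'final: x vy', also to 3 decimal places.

1 2.372 8.370 23.197
2 1.371 2.351 36.610
3 0.727 0.660 43.719
final: 43.719 1.926

Arc 1: start y=2.560, vy=10.780 → t=2.372, apex=8.370, x_land=23.197, impact vy=-12.939
  bounce: vy ← 0.53·12.939 = 6.857
Arc 2: start y=0.000, vy=6.857 → t=1.371, apex=2.351, x_land=36.610, impact vy=-6.857
  bounce: vy ← 0.53·6.857 = 3.634
Arc 3: start y=0.000, vy=3.634 → t=0.727, apex=0.660, x_land=43.719, impact vy=-3.634
  bounce: vy ← 0.53·3.634 = 1.926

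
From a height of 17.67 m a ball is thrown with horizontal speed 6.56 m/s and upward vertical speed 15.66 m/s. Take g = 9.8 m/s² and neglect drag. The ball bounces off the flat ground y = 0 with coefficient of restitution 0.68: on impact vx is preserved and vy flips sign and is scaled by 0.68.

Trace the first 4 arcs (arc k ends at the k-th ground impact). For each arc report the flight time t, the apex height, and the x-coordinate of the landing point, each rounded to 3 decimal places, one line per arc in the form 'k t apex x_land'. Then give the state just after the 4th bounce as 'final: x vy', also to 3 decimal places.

Arc 1: start y=17.670, vy=15.660 → t=4.080, apex=30.182, x_land=26.764, impact vy=-24.322
  bounce: vy ← 0.68·24.322 = 16.539
Arc 2: start y=0.000, vy=16.539 → t=3.375, apex=13.956, x_land=48.906, impact vy=-16.539
  bounce: vy ← 0.68·16.539 = 11.247
Arc 3: start y=0.000, vy=11.247 → t=2.295, apex=6.453, x_land=63.962, impact vy=-11.247
  bounce: vy ← 0.68·11.247 = 7.648
Arc 4: start y=0.000, vy=7.648 → t=1.561, apex=2.984, x_land=74.201, impact vy=-7.648
  bounce: vy ← 0.68·7.648 = 5.200

1 4.080 30.182 26.764
2 3.375 13.956 48.906
3 2.295 6.453 63.962
4 1.561 2.984 74.201
final: 74.201 5.200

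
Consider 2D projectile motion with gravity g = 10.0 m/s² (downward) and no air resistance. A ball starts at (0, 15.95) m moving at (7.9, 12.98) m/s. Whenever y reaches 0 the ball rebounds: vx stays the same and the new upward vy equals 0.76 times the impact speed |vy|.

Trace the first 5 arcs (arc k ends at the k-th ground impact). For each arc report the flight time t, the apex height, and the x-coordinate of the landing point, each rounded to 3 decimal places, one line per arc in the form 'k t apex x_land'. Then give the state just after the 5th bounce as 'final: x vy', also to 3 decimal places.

Arc 1: start y=15.950, vy=12.980 → t=3.506, apex=24.374, x_land=27.697, impact vy=-22.079
  bounce: vy ← 0.76·22.079 = 16.780
Arc 2: start y=0.000, vy=16.780 → t=3.356, apex=14.078, x_land=54.209, impact vy=-16.780
  bounce: vy ← 0.76·16.780 = 12.753
Arc 3: start y=0.000, vy=12.753 → t=2.551, apex=8.132, x_land=74.358, impact vy=-12.753
  bounce: vy ← 0.76·12.753 = 9.692
Arc 4: start y=0.000, vy=9.692 → t=1.938, apex=4.697, x_land=89.672, impact vy=-9.692
  bounce: vy ← 0.76·9.692 = 7.366
Arc 5: start y=0.000, vy=7.366 → t=1.473, apex=2.713, x_land=101.310, impact vy=-7.366
  bounce: vy ← 0.76·7.366 = 5.598

1 3.506 24.374 27.697
2 3.356 14.078 54.209
3 2.551 8.132 74.358
4 1.938 4.697 89.672
5 1.473 2.713 101.310
final: 101.310 5.598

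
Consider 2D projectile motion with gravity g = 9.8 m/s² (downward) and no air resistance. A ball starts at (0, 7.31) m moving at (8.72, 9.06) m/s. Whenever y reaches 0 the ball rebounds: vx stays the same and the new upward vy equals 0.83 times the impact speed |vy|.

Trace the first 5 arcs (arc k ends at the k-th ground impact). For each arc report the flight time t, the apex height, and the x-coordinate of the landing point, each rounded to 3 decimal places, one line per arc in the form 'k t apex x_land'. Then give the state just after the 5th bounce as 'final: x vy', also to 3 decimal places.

1 2.456 11.498 21.419
2 2.543 7.921 43.593
3 2.111 5.457 61.997
4 1.752 3.759 77.272
5 1.454 2.590 89.951
final: 89.951 5.913

Arc 1: start y=7.310, vy=9.060 → t=2.456, apex=11.498, x_land=21.419, impact vy=-15.012
  bounce: vy ← 0.83·15.012 = 12.460
Arc 2: start y=0.000, vy=12.460 → t=2.543, apex=7.921, x_land=43.593, impact vy=-12.460
  bounce: vy ← 0.83·12.460 = 10.342
Arc 3: start y=0.000, vy=10.342 → t=2.111, apex=5.457, x_land=61.997, impact vy=-10.342
  bounce: vy ← 0.83·10.342 = 8.584
Arc 4: start y=0.000, vy=8.584 → t=1.752, apex=3.759, x_land=77.272, impact vy=-8.584
  bounce: vy ← 0.83·8.584 = 7.124
Arc 5: start y=0.000, vy=7.124 → t=1.454, apex=2.590, x_land=89.951, impact vy=-7.124
  bounce: vy ← 0.83·7.124 = 5.913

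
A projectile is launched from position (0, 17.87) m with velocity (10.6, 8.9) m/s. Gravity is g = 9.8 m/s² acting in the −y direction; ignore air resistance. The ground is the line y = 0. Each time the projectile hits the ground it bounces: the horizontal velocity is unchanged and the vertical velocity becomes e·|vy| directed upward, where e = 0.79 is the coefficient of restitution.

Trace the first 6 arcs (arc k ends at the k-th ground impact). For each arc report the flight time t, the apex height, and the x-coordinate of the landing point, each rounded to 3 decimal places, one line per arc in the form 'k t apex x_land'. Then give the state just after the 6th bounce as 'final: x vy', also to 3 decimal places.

Arc 1: start y=17.870, vy=8.900 → t=3.023, apex=21.911, x_land=32.042, impact vy=-20.723
  bounce: vy ← 0.79·20.723 = 16.372
Arc 2: start y=0.000, vy=16.372 → t=3.341, apex=13.675, x_land=67.458, impact vy=-16.372
  bounce: vy ← 0.79·16.372 = 12.934
Arc 3: start y=0.000, vy=12.934 → t=2.639, apex=8.534, x_land=95.436, impact vy=-12.934
  bounce: vy ← 0.79·12.934 = 10.217
Arc 4: start y=0.000, vy=10.217 → t=2.085, apex=5.326, x_land=117.539, impact vy=-10.217
  bounce: vy ← 0.79·10.217 = 8.072
Arc 5: start y=0.000, vy=8.072 → t=1.647, apex=3.324, x_land=135.001, impact vy=-8.072
  bounce: vy ← 0.79·8.072 = 6.377
Arc 6: start y=0.000, vy=6.377 → t=1.301, apex=2.075, x_land=148.795, impact vy=-6.377
  bounce: vy ← 0.79·6.377 = 5.038

1 3.023 21.911 32.042
2 3.341 13.675 67.458
3 2.639 8.534 95.436
4 2.085 5.326 117.539
5 1.647 3.324 135.001
6 1.301 2.075 148.795
final: 148.795 5.038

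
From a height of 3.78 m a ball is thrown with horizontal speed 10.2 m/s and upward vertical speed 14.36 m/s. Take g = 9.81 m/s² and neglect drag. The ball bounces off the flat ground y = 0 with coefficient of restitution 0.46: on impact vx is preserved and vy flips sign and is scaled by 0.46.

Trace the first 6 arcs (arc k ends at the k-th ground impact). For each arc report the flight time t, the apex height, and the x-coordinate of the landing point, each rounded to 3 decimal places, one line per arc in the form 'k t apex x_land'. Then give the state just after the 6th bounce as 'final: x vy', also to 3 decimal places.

1 3.171 14.290 32.341
2 1.570 3.024 48.358
3 0.722 0.640 55.726
4 0.332 0.135 59.115
5 0.153 0.029 60.674
6 0.070 0.006 61.392
final: 61.392 0.159

Arc 1: start y=3.780, vy=14.360 → t=3.171, apex=14.290, x_land=32.341, impact vy=-16.744
  bounce: vy ← 0.46·16.744 = 7.702
Arc 2: start y=0.000, vy=7.702 → t=1.570, apex=3.024, x_land=48.358, impact vy=-7.702
  bounce: vy ← 0.46·7.702 = 3.543
Arc 3: start y=0.000, vy=3.543 → t=0.722, apex=0.640, x_land=55.726, impact vy=-3.543
  bounce: vy ← 0.46·3.543 = 1.630
Arc 4: start y=0.000, vy=1.630 → t=0.332, apex=0.135, x_land=59.115, impact vy=-1.630
  bounce: vy ← 0.46·1.630 = 0.750
Arc 5: start y=0.000, vy=0.750 → t=0.153, apex=0.029, x_land=60.674, impact vy=-0.750
  bounce: vy ← 0.46·0.750 = 0.345
Arc 6: start y=0.000, vy=0.345 → t=0.070, apex=0.006, x_land=61.392, impact vy=-0.345
  bounce: vy ← 0.46·0.345 = 0.159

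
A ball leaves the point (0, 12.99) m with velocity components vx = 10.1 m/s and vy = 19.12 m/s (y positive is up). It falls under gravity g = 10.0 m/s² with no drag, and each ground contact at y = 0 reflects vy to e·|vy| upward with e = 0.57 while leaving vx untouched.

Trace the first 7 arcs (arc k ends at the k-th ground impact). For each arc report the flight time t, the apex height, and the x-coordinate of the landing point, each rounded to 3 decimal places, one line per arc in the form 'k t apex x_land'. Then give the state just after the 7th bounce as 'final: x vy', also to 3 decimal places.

Arc 1: start y=12.990, vy=19.120 → t=4.413, apex=31.269, x_land=44.569, impact vy=-25.007
  bounce: vy ← 0.57·25.007 = 14.254
Arc 2: start y=0.000, vy=14.254 → t=2.851, apex=10.159, x_land=73.362, impact vy=-14.254
  bounce: vy ← 0.57·14.254 = 8.125
Arc 3: start y=0.000, vy=8.125 → t=1.625, apex=3.301, x_land=89.775, impact vy=-8.125
  bounce: vy ← 0.57·8.125 = 4.631
Arc 4: start y=0.000, vy=4.631 → t=0.926, apex=1.072, x_land=99.130, impact vy=-4.631
  bounce: vy ← 0.57·4.631 = 2.640
Arc 5: start y=0.000, vy=2.640 → t=0.528, apex=0.348, x_land=104.462, impact vy=-2.640
  bounce: vy ← 0.57·2.640 = 1.505
Arc 6: start y=0.000, vy=1.505 → t=0.301, apex=0.113, x_land=107.502, impact vy=-1.505
  bounce: vy ← 0.57·1.505 = 0.858
Arc 7: start y=0.000, vy=0.858 → t=0.172, apex=0.037, x_land=109.234, impact vy=-0.858
  bounce: vy ← 0.57·0.858 = 0.489

1 4.413 31.269 44.569
2 2.851 10.159 73.362
3 1.625 3.301 89.775
4 0.926 1.072 99.130
5 0.528 0.348 104.462
6 0.301 0.113 107.502
7 0.172 0.037 109.234
final: 109.234 0.489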